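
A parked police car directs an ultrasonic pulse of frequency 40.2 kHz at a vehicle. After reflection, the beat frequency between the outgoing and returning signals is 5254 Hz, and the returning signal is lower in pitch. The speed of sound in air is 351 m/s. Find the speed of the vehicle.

24.5 m/s

Double Doppler shift off a moving reflector: f₂ = f₀ · (v + u)/(v − u) (u > 0 toward emitter).
Returning signal is lower, so f₂ = f₀ − Δf = 40200 − 5254 = 34946 Hz.
Rearranging, u = v · (f₂ − f₀)/(f₂ + f₀) = 351 × -5254/75146 ≈ -24.5 m/s.
So the vehicle is moving at 24.5 m/s away from the emitter.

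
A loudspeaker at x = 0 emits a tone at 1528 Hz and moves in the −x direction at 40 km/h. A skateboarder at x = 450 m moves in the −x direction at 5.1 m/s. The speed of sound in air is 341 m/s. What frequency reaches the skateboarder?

1502 Hz

40 km/h = 11.11 m/s.
The observer lies on the +x side, so the source is heading away from the observer and the observer is heading toward the source.
With source receding and observer approaching, f' = f · (v + v_o)/(v + v_s).
f' = 1528 × (341 + 5.1)/(341 + 11.11) = 1528 × 346.1/352.11 ≈ 1502 Hz.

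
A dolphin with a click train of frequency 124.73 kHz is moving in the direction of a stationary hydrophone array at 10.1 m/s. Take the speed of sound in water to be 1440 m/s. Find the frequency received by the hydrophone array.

125.6 kHz

Only the source moves, toward the listener, so f' = f · v/(v − v_s).
f' = 124.73 × 1440/(1440 − 10.1) = 124.73 × 1440/1430 ≈ 125.6 kHz.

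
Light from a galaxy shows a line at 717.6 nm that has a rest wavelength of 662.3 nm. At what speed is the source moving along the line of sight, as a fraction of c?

0.080c

λ'/λ₀ = 1.0835 > 1 (redshift), so the source is receding.
λ'/λ₀ = √((1 + β)/(1 − β)) for a receding source ⇒ β = (r² − 1)/(r² + 1) with r = λ'/λ₀.
β = (1.1740 − 1)/(1.1740 + 1) ≈ 0.080.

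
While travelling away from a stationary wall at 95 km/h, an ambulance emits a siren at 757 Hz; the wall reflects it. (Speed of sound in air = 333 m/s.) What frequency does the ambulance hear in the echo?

95 km/h = 26.39 m/s.
The wall receives the sound from a moving source: f₁ = f₀ · v/(v + v_e) = 757 × 333/359.39 ≈ 701 Hz.
On the return leg the ambulance is a moving observer: f₂ = f₁ · (v − v_e)/v = 701 × 306.61/333 ≈ 646 Hz.

646 Hz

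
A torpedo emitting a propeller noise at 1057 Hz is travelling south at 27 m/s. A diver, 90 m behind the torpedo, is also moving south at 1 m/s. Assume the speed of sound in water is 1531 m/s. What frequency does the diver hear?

The diver is behind, so the torpedo is moving away from it while the diver is moving toward the torpedo.
Both move, so f' = f · (v + v_o)/(v + v_s).
f' = 1057 × (1531 + 1)/(1531 + 27) = 1057 × 1532/1558 ≈ 1039 Hz.

1039 Hz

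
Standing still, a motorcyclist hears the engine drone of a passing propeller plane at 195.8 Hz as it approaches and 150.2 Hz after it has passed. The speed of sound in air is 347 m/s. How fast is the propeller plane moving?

f₁/f₂ = (v + v_s)/(v − v_s), so v_s = v · (f₁ − f₂)/(f₁ + f₂).
v_s = 347 × (195.8 − 150.2)/(195.8 + 150.2) = 347 × 45.6/346.0 ≈ 46 m/s.

46 m/s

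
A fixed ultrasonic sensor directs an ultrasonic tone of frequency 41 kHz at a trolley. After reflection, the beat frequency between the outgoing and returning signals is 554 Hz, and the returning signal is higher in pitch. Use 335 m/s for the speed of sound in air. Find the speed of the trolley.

2.25 m/s

Double Doppler shift off a moving reflector: f₂ = f₀ · (v + u)/(v − u) (u > 0 toward emitter).
Returning signal is higher, so f₂ = f₀ + Δf = 41000 + 554 = 41554 Hz.
Rearranging, u = v · (f₂ − f₀)/(f₂ + f₀) = 335 × 554/82554 ≈ 2.25 m/s.
So the trolley is moving at 2.25 m/s toward the emitter.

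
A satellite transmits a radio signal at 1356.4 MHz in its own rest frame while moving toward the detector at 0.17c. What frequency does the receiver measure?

1610.4 MHz

Relativistic Doppler for frequency: f' = f₀ · √((1 + β)/(1 − β)).
f' = 1356.4 × √(1.1700/0.8300) = 1356.4 × 1.18728 ≈ 1610.4 MHz.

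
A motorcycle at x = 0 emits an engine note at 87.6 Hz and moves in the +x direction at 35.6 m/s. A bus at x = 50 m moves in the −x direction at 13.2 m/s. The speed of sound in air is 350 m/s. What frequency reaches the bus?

The observer lies on the +x side, so the source is heading toward the observer and the observer is heading toward the source.
General Doppler shift: f' = f · (v + v_o)/(v − v_s).
f' = 87.6 × (350 + 13.2)/(350 − 35.6) = 87.6 × 363.2/314.4 ≈ 101 Hz.

101 Hz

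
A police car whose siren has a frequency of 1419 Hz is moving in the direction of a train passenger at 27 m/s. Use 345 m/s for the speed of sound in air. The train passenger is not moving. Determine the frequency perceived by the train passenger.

1539 Hz

Moving source, stationary observer: f' = f · v/(v − v_s) since the source is approaching.
f' = 1419 × 345/(345 − 27) = 1419 × 345/318 ≈ 1539 Hz.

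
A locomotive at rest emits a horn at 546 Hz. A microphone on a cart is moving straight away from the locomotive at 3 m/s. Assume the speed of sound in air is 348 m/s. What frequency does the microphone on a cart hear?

Moving observer, stationary source: f' = f · (v − v_o)/v.
f' = 546 × (348 − 3)/348 = 546 × 345/348 ≈ 541 Hz.

541 Hz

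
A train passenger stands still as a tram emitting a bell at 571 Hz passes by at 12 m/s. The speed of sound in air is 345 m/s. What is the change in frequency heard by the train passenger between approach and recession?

Approaching: f₁ = f · v/(v − v_s) = 571 × 345/333 ≈ 591.6 Hz.
Receding: f₂ = f · v/(v + v_s) = 571 × 345/357 ≈ 551.8 Hz.
Drop: f₁ − f₂ = 2f·v·v_s/(v² − v_s²) = 2 × 571 × 345 × 12/(345² − 12²) ≈ 39.8 Hz.

39.8 Hz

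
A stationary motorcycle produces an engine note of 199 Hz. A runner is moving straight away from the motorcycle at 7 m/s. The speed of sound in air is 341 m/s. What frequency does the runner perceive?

195 Hz

Moving observer, stationary source: f' = f · (v − v_o)/v.
f' = 199 × (341 − 7)/341 = 199 × 334/341 ≈ 195 Hz.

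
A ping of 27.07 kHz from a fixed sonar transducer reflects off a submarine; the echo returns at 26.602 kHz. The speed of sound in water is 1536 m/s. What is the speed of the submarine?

13.4 m/s

Double Doppler shift off a moving reflector: f₂ = f₀ · (v + u)/(v − u) (u > 0 toward emitter).
Rearranging, u = v · (f₂ − f₀)/(f₂ + f₀) = 1536 × -0.468/53.672 ≈ -13.4 m/s.
So the submarine is moving at 13.4 m/s away from the emitter.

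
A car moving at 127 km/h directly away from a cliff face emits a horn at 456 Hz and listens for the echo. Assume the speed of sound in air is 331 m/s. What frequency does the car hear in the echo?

127 km/h = 35.28 m/s.
The cliff face receives the sound from a moving source: f₁ = f₀ · v/(v + v_e) = 456 × 331/366.28 ≈ 412 Hz.
On the return leg the car is a moving observer: f₂ = f₁ · (v − v_e)/v = 412 × 295.72/331 ≈ 368 Hz.

368 Hz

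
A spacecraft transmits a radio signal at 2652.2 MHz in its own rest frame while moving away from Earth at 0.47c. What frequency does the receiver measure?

Relativistic Doppler for frequency: f' = f₀ · √((1 − β)/(1 + β)).
f' = 2652.2 × √(0.5300/1.4700) = 2652.2 × 0.60045 ≈ 1592.5 MHz.

1592.5 MHz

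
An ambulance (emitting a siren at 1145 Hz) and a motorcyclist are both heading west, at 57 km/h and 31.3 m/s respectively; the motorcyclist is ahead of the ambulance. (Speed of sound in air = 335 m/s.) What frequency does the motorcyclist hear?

1090 Hz

57 km/h = 15.83 m/s.
The motorcyclist is ahead, so the ambulance is moving toward it while the motorcyclist is moving away from the ambulance.
Both move, so f' = f · (v − v_o)/(v − v_s).
f' = 1145 × (335 − 31.3)/(335 − 15.83) = 1145 × 303.7/319.17 ≈ 1090 Hz.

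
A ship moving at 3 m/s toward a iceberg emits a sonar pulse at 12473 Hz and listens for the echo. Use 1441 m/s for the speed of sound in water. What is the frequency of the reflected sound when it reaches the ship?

The iceberg receives the sound from a moving source: f₁ = f₀ · v/(v − v_e) = 12473 × 1441/1438 ≈ 12499 Hz.
On the return leg the ship is a moving observer: f₂ = f₁ · (v + v_e)/v = 12499 × 1444/1441 ≈ 12525 Hz.

12525 Hz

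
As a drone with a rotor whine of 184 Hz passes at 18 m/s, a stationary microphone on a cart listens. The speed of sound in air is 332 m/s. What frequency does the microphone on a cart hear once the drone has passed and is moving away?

Receding: f₂ = f · v/(v + v_s) = 184 × 332/350 ≈ 175 Hz.

175 Hz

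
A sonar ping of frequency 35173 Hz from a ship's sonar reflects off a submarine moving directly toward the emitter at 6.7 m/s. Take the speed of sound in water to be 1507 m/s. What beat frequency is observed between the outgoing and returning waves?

314 Hz

The submarine first receives the wave as a moving observer: f₁ = f₀ · (v + u)/v = 35173 × (1507 + 6.7)/1507 ≈ 35329 Hz.
The reflection then acts as a moving source: f₂ = f₁ · v/(v − u) ≈ 35487 Hz.
Equivalently f₂ = f₀ · (v + u)/(v − u).
Beat frequency: |f₂ − f₀| = 2u·f₀/(v − u) = 2 × 6.7 × 35173/1500.3 ≈ 314 Hz.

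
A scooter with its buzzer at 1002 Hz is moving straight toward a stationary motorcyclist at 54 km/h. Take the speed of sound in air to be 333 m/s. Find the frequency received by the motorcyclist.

54 km/h = 15 m/s.
Moving source, stationary observer: f' = f · v/(v − v_s) since the source is approaching.
f' = 1002 × 333/(333 − 15) = 1002 × 333/318 ≈ 1049 Hz.

1049 Hz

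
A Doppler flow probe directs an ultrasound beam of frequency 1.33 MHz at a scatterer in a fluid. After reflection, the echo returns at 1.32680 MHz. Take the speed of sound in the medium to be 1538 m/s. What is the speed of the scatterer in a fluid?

Double Doppler shift off a moving reflector: f₂ = f₀ · (v + u)/(v − u) (u > 0 toward emitter).
Rearranging, u = v · (f₂ − f₀)/(f₂ + f₀) = 1538 × -0.00320/2.65680 ≈ -1.85 m/s.
So the scatterer in a fluid is moving at 1.85 m/s away from the emitter.

1.85 m/s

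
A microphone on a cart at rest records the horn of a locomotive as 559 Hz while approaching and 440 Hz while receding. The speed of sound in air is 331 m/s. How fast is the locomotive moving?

f₁/f₂ = (v + v_s)/(v − v_s), so v_s = v · (f₁ − f₂)/(f₁ + f₂).
v_s = 331 × (559 − 440)/(559 + 440) = 331 × 119/999 ≈ 39 m/s.

39 m/s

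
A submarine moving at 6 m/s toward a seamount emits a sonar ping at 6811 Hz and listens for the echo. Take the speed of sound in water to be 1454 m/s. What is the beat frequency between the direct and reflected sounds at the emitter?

The seamount receives the sound from a moving source: f₁ = f₀ · v/(v − v_e) = 6811 × 1454/1448 ≈ 6839.2 Hz.
On the return leg the submarine is a moving observer: f₂ = f₁ · (v + v_e)/v = 6839.2 × 1460/1454 ≈ 6867.4 Hz.
Equivalently f₂ = f₀ · (v + v_e)/(v − v_e).
Beat against the emitted tone: |f₂ − f₀| = 2v_e·f₀/(v − v_e) = 2 × 6 × 6811/1448 ≈ 56.4 Hz.

56.4 Hz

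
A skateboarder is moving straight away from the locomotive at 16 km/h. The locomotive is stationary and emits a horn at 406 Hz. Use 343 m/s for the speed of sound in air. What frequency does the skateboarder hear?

401 Hz

16 km/h = 4.444 m/s.
Moving observer, stationary source: f' = f · (v − v_o)/v.
f' = 406 × (343 − 4.444)/343 = 406 × 338.56/343 ≈ 401 Hz.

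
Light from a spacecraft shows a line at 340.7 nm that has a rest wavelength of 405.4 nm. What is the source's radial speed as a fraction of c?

λ'/λ₀ = 0.8404 < 1 (blueshift), so the source is approaching.
λ'/λ₀ = √((1 − β)/(1 + β)) for an approaching source ⇒ β = (1 − r²)/(1 + r²) with r = λ'/λ₀.
β = (1 − 0.7063)/(1 + 0.7063) ≈ 0.172.

0.172c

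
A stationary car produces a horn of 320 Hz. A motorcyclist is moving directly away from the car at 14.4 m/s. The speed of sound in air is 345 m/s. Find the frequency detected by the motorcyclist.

307 Hz

Moving observer, stationary source: f' = f · (v − v_o)/v.
f' = 320 × (345 − 14.4)/345 = 320 × 330.6/345 ≈ 307 Hz.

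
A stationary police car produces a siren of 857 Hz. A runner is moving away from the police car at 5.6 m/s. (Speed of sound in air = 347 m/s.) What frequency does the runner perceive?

Moving observer, stationary source: f' = f · (v − v_o)/v.
f' = 857 × (347 − 5.6)/347 = 857 × 341.4/347 ≈ 843 Hz.

843 Hz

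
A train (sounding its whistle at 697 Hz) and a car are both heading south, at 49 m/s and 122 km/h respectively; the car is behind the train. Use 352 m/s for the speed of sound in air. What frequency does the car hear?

671 Hz

122 km/h = 33.89 m/s.
The car is behind, so the train is moving away from it while the car is moving toward the train.
With source receding and observer approaching, f' = f · (v + v_o)/(v + v_s).
f' = 697 × (352 + 33.89)/(352 + 49) = 697 × 385.89/401 ≈ 671 Hz.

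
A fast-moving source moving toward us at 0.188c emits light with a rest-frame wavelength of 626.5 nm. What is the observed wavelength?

518.0 nm

Relativistic Doppler for wavelength: λ' = λ₀ · √((1 − β)/(1 + β)).
λ' = 626.5 × √(0.8120/1.1880) = 626.5 × 0.82674 ≈ 518.0 nm.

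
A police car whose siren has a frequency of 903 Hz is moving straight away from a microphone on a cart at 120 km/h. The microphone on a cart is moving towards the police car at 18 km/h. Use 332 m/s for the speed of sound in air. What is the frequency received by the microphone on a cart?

833 Hz

120 km/h = 33.33 m/s; 18 km/h = 5 m/s.
With source receding and observer approaching, f' = f · (v + v_o)/(v + v_s).
f' = 903 × (332 + 5)/(332 + 33.33) = 903 × 337/365.33 ≈ 833 Hz.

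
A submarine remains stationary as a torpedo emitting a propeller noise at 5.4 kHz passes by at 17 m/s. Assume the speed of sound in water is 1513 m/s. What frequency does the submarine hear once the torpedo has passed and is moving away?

Receding: f₂ = f · v/(v + v_s) = 5.4 × 1513/1530 ≈ 5.34 kHz.

5.34 kHz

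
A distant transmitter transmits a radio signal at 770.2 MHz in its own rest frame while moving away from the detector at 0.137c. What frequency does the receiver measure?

Relativistic Doppler for frequency: f' = f₀ · √((1 − β)/(1 + β)).
f' = 770.2 × √(0.8630/1.1370) = 770.2 × 0.87121 ≈ 671.0 MHz.

671.0 MHz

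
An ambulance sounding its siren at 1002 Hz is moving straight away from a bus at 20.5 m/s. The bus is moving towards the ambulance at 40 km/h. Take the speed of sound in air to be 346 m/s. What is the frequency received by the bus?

40 km/h = 11.11 m/s.
Both move, so f' = f · (v + v_o)/(v + v_s).
f' = 1002 × (346 + 11.11)/(346 + 20.5) = 1002 × 357.11/366.5 ≈ 976 Hz.

976 Hz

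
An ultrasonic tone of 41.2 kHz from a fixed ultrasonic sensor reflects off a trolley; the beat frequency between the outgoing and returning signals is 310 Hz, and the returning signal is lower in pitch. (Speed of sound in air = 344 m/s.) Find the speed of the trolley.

Double Doppler shift off a moving reflector: f₂ = f₀ · (v + u)/(v − u) (u > 0 toward emitter).
Returning signal is lower, so f₂ = f₀ − Δf = 41200 − 310 = 40890 Hz.
Rearranging, u = v · (f₂ − f₀)/(f₂ + f₀) = 344 × -310/82090 ≈ -1.30 m/s.
So the trolley is moving at 1.30 m/s away from the emitter.

1.30 m/s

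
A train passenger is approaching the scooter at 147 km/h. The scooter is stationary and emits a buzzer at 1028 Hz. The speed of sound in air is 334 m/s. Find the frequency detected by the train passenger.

147 km/h = 40.83 m/s.
Only the observer moves, toward the source, so f' = f · (v + v_o)/v.
f' = 1028 × (334 + 40.83)/334 = 1028 × 374.83/334 ≈ 1154 Hz.

1154 Hz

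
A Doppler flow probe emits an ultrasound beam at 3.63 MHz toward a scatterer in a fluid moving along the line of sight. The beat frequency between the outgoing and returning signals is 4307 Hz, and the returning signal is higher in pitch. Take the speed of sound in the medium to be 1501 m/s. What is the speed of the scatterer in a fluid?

Double Doppler shift off a moving reflector: f₂ = f₀ · (v + u)/(v − u) (u > 0 toward emitter).
Returning signal is higher, so f₂ = f₀ + Δf = 3630000 + 4307 = 3634307 Hz.
Rearranging, u = v · (f₂ − f₀)/(f₂ + f₀) = 1501 × 4307/7264307 ≈ 0.89 m/s.
So the scatterer in a fluid is moving at 0.89 m/s toward the emitter.

0.89 m/s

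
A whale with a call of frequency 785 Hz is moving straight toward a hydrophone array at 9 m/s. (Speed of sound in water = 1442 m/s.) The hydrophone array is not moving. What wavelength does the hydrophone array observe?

With the source moving toward a stationary observer, f' = f · v/(v − v_s).
f' = 785 × 1442/(1442 − 9) ≈ 790 Hz.
λ' = v/f' = 1442/789.93 ≈ 1.83 m.

1.83 m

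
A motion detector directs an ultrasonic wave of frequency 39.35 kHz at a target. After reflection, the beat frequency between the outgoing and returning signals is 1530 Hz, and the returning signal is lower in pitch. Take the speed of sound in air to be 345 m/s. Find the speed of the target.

6.8 m/s

Double Doppler shift off a moving reflector: f₂ = f₀ · (v + u)/(v − u) (u > 0 toward emitter).
Returning signal is lower, so f₂ = f₀ − Δf = 39350 − 1530 = 37820 Hz.
Rearranging, u = v · (f₂ − f₀)/(f₂ + f₀) = 345 × -1530/77170 ≈ -6.8 m/s.
So the target is moving at 6.8 m/s away from the emitter.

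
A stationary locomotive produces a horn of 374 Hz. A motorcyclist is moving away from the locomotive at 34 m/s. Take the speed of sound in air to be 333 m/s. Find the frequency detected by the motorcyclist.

336 Hz

Moving observer, stationary source: f' = f · (v − v_o)/v.
f' = 374 × (333 − 34)/333 = 374 × 299/333 ≈ 336 Hz.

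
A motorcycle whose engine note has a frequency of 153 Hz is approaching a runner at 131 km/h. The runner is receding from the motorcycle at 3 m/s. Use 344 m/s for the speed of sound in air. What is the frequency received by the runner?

131 km/h = 36.39 m/s.
With source approaching and observer receding, f' = f · (v − v_o)/(v − v_s).
f' = 153 × (344 − 3)/(344 − 36.39) = 153 × 341/307.61 ≈ 170 Hz.

170 Hz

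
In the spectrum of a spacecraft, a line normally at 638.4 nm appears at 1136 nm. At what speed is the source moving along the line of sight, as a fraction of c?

0.520

λ'/λ₀ = 1.7794 > 1 (redshift), so the source is receding.
λ'/λ₀ = √((1 + β)/(1 − β)) for a receding source ⇒ β = (r² − 1)/(r² + 1) with r = λ'/λ₀.
β = (3.1664 − 1)/(3.1664 + 1) ≈ 0.520.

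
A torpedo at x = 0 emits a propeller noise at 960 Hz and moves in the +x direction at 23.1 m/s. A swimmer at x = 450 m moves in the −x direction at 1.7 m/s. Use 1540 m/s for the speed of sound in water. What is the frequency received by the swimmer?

976 Hz

The observer lies on the +x side, so the source is heading toward the observer and the observer is heading toward the source.
With source approaching and observer approaching, f' = f · (v + v_o)/(v − v_s).
f' = 960 × (1540 + 1.7)/(1540 − 23.1) = 960 × 1541.7/1516.9 ≈ 976 Hz.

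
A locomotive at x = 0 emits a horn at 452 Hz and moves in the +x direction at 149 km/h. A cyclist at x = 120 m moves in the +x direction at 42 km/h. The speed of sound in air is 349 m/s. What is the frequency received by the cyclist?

149 km/h = 41.39 m/s; 42 km/h = 11.67 m/s.
The observer lies on the +x side, so the source is heading toward the observer and the observer is heading away from the source.
Both move, so f' = f · (v − v_o)/(v − v_s).
f' = 452 × (349 − 11.67)/(349 − 41.39) = 452 × 337.33/307.61 ≈ 496 Hz.

496 Hz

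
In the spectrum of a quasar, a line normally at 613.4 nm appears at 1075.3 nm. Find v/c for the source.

0.509

λ'/λ₀ = 1.7530 > 1 (redshift), so the source is receding.
λ'/λ₀ = √((1 + β)/(1 − β)) for a receding source ⇒ β = (r² − 1)/(r² + 1) with r = λ'/λ₀.
β = (3.0731 − 1)/(3.0731 + 1) ≈ 0.509.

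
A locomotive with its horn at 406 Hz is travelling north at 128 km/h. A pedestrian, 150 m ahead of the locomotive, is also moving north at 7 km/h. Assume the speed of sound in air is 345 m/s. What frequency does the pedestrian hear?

450 Hz

128 km/h = 35.56 m/s; 7 km/h = 1.944 m/s.
The pedestrian is ahead, so the locomotive is moving toward it while the pedestrian is moving away from the locomotive.
General Doppler shift: f' = f · (v − v_o)/(v − v_s).
f' = 406 × (345 − 1.944)/(345 − 35.56) = 406 × 343.06/309.44 ≈ 450 Hz.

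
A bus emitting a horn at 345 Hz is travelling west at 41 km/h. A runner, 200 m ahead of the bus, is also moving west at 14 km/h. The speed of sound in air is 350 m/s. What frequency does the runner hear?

353 Hz

41 km/h = 11.39 m/s; 14 km/h = 3.889 m/s.
The runner is ahead, so the bus is moving toward it while the runner is moving away from the bus.
Both move, so f' = f · (v − v_o)/(v − v_s).
f' = 345 × (350 − 3.889)/(350 − 11.39) = 345 × 346.11/338.61 ≈ 353 Hz.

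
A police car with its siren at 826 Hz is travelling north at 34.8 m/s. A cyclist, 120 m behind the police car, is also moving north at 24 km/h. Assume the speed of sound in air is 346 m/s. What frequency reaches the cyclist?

765 Hz

24 km/h = 6.667 m/s.
The cyclist is behind, so the police car is moving away from it while the cyclist is moving toward the police car.
General Doppler shift: f' = f · (v + v_o)/(v + v_s).
f' = 826 × (346 + 6.667)/(346 + 34.8) = 826 × 352.67/380.8 ≈ 765 Hz.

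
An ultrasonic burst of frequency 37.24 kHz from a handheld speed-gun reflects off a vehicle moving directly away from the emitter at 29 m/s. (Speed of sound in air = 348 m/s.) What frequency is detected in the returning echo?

31.5 kHz

The vehicle first receives the wave as a moving observer: f₁ = f₀ · (v − u)/v = 37.24 × (348 − 29)/348 ≈ 34.1 kHz.
The reflection then acts as a moving source: f₂ = f₁ · v/(v + u) ≈ 31.5 kHz.
Equivalently f₂ = f₀ · (v − u)/(v + u).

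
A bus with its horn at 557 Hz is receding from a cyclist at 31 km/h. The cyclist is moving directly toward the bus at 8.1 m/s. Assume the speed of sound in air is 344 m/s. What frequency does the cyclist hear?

31 km/h = 8.611 m/s.
General Doppler shift: f' = f · (v + v_o)/(v + v_s).
f' = 557 × (344 + 8.1)/(344 + 8.611) = 557 × 352.1/352.61 ≈ 556 Hz.

556 Hz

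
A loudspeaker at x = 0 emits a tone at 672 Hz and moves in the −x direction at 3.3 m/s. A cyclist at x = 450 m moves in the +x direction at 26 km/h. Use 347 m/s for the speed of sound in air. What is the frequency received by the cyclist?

26 km/h = 7.222 m/s.
The observer lies on the +x side, so the source is heading away from the observer and the observer is heading away from the source.
Both move, so f' = f · (v − v_o)/(v + v_s).
f' = 672 × (347 − 7.222)/(347 + 3.3) = 672 × 339.78/350.3 ≈ 652 Hz.

652 Hz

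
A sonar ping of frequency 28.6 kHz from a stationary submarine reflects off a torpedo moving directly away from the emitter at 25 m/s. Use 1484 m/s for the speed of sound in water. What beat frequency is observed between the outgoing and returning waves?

At the torpedo (a moving observer), f₁ = f₀ · (v − u)/v = 28.6 × 1459/1484 ≈ 28.118 kHz.
The reflection then acts as a moving source: f₂ = f₁ · v/(v + u) ≈ 27.652 kHz.
Beat frequency (with f₀ = 28600 Hz): |f₂ − f₀| = 2u·f₀/(v + u) = 2 × 25 × 28600/1509 ≈ 948 Hz.

948 Hz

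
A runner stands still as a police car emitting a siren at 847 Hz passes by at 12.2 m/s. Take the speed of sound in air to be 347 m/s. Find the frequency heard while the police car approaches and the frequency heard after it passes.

878 Hz approaching; 818 Hz receding

Approaching: f₁ = f · v/(v − v_s) = 847 × 347/334.8 ≈ 878 Hz.
Receding: f₂ = f · v/(v + v_s) = 847 × 347/359.2 ≈ 818 Hz.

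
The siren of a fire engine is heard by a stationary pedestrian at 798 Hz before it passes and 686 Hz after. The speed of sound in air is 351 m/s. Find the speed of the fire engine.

26 m/s

f₁/f₂ = (v + v_s)/(v − v_s), so v_s = v · (f₁ − f₂)/(f₁ + f₂).
v_s = 351 × (798 − 686)/(798 + 686) = 351 × 112/1484 ≈ 26 m/s.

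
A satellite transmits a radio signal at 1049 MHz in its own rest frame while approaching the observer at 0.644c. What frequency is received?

2254.2 MHz

Relativistic Doppler for frequency: f' = f₀ · √((1 + β)/(1 − β)).
f' = 1049 × √(1.6440/0.3560) = 1049 × 2.14895 ≈ 2254.2 MHz.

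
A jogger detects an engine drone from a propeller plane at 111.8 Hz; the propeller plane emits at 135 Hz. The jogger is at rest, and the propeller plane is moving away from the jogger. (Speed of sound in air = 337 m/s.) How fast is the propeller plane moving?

70 m/s

f' = f · v/(v + v_s) ⇒ v_s = v · |1 − f/f'|.
v_s = 337 × |1 − 135/111.8| = 337 × 0.2075 ≈ 70 m/s.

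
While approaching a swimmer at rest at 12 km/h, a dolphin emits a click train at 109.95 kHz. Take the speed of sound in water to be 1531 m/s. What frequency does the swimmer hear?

12 km/h = 3.333 m/s.
Moving source, stationary observer: f' = f · v/(v − v_s) since the source is approaching.
f' = 109.95 × 1531/(1531 − 3.333) = 109.95 × 1531/1528 ≈ 110.2 kHz.

110.2 kHz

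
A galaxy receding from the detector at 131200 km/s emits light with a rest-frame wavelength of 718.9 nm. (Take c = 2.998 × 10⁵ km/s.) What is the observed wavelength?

β = v/c = 131200/299800 = 0.4376.
Relativistic Doppler for wavelength: λ' = λ₀ · √((1 + β)/(1 − β)).
λ' = 718.9 × √(1.4376/0.5624) = 718.9 × 1.59886 ≈ 1149.4 nm.

1149.4 nm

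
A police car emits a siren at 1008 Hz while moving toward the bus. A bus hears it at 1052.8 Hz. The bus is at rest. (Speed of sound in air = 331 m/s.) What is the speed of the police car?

14.1 m/s

f' = f · v/(v − v_s) ⇒ v_s = v · |1 − f/f'|.
v_s = 331 × |1 − 1008/1052.8| = 331 × 0.04255 ≈ 14.1 m/s.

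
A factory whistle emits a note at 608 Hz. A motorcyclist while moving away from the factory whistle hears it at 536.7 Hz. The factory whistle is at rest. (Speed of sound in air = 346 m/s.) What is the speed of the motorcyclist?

41 m/s

f' = f · (v − v_o)/v ⇒ v_o = v · |f'/f − 1|.
v_o = 346 × |536.7/608 − 1| = 346 × 0.1173 ≈ 41 m/s.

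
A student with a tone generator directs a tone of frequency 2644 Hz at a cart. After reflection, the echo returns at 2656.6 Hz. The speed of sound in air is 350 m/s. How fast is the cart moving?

Double Doppler shift off a moving reflector: f₂ = f₀ · (v + u)/(v − u) (u > 0 toward emitter).
Rearranging, u = v · (f₂ − f₀)/(f₂ + f₀) = 350 × 12.6/5300.6 ≈ 0.83 m/s.
So the cart is moving at 0.83 m/s toward the emitter.

0.83 m/s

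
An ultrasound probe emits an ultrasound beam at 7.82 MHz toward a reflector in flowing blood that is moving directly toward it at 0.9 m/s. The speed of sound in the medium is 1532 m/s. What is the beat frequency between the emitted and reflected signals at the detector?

9193 Hz

At the reflector in flowing blood (a moving observer), f₁ = f₀ · (v + u)/v = 7.82 × 1532.9/1532 ≈ 7.82459 MHz.
The reflection then acts as a moving source: f₂ = f₁ · v/(v − u) ≈ 7.82919 MHz.
Equivalently f₂ = f₀ · (v + u)/(v − u).
Beat frequency (with f₀ = 7820000 Hz): |f₂ − f₀| = 2u·f₀/(v − u) = 2 × 0.9 × 7820000/1531.1 ≈ 9193 Hz.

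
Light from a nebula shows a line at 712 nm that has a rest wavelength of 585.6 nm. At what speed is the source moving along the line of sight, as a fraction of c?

0.193

λ'/λ₀ = 1.2158 > 1 (redshift), so the source is receding.
λ'/λ₀ = √((1 + β)/(1 − β)) for a receding source ⇒ β = (r² − 1)/(r² + 1) with r = λ'/λ₀.
β = (1.4783 − 1)/(1.4783 + 1) ≈ 0.193.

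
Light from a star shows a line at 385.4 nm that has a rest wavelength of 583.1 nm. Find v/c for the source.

λ'/λ₀ = 0.6610 < 1 (blueshift), so the source is approaching.
λ'/λ₀ = √((1 − β)/(1 + β)) for an approaching source ⇒ β = (1 − r²)/(1 + r²) with r = λ'/λ₀.
β = (1 − 0.4369)/(1 + 0.4369) ≈ 0.392.

0.392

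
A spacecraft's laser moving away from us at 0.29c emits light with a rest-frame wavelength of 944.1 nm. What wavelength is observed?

Relativistic Doppler for wavelength: λ' = λ₀ · √((1 + β)/(1 − β)).
λ' = 944.1 × √(1.2900/0.7100) = 944.1 × 1.34792 ≈ 1272.6 nm.

1272.6 nm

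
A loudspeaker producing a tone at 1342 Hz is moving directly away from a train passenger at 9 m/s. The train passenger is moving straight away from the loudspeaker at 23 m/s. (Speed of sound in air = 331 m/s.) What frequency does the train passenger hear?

With source receding and observer receding, f' = f · (v − v_o)/(v + v_s).
f' = 1342 × (331 − 23)/(331 + 9) = 1342 × 308/340 ≈ 1216 Hz.

1216 Hz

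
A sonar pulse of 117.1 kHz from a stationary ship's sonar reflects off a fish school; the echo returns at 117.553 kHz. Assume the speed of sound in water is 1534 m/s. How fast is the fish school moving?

2.96 m/s

Double Doppler shift off a moving reflector: f₂ = f₀ · (v + u)/(v − u) (u > 0 toward emitter).
Rearranging, u = v · (f₂ − f₀)/(f₂ + f₀) = 1534 × 0.453/234.653 ≈ 2.96 m/s.
So the fish school is moving at 2.96 m/s toward the emitter.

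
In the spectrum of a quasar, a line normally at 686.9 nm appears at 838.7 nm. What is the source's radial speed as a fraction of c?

0.197

λ'/λ₀ = 1.2210 > 1 (redshift), so the source is receding.
λ'/λ₀ = √((1 + β)/(1 − β)) for a receding source ⇒ β = (r² − 1)/(r² + 1) with r = λ'/λ₀.
β = (1.4908 − 1)/(1.4908 + 1) ≈ 0.197.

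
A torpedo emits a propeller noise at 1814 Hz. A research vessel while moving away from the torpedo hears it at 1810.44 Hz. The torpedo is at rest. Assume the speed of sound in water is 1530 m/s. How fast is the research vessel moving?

f' = f · (v − v_o)/v ⇒ v_o = v · |f'/f − 1|.
v_o = 1530 × |1810.44/1814 − 1| = 1530 × 0.001963 ≈ 3.0 m/s.

3.0 m/s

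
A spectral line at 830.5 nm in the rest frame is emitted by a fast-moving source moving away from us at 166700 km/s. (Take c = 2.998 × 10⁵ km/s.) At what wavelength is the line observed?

1554.8 nm

β = v/c = 166700/299800 = 0.5560.
Relativistic Doppler for wavelength: λ' = λ₀ · √((1 + β)/(1 − β)).
λ' = 830.5 × √(1.5560/0.4440) = 830.5 × 1.87213 ≈ 1554.8 nm.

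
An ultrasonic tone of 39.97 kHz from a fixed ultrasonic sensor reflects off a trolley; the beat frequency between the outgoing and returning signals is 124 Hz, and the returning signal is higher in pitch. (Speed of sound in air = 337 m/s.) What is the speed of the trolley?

Double Doppler shift off a moving reflector: f₂ = f₀ · (v + u)/(v − u) (u > 0 toward emitter).
Returning signal is higher, so f₂ = f₀ + Δf = 39970 + 124 = 40094 Hz.
Rearranging, u = v · (f₂ − f₀)/(f₂ + f₀) = 337 × 124/80064 ≈ 0.52 m/s.
So the trolley is moving at 0.52 m/s toward the emitter.

0.52 m/s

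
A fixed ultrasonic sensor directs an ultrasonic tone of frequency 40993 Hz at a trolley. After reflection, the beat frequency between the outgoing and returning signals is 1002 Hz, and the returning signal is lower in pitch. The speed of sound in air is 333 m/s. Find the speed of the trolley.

Double Doppler shift off a moving reflector: f₂ = f₀ · (v + u)/(v − u) (u > 0 toward emitter).
Returning signal is lower, so f₂ = f₀ − Δf = 40993 − 1002 = 39991 Hz.
Rearranging, u = v · (f₂ − f₀)/(f₂ + f₀) = 333 × -1002/80984 ≈ -4.1 m/s.
So the trolley is moving at 4.1 m/s away from the emitter.

4.1 m/s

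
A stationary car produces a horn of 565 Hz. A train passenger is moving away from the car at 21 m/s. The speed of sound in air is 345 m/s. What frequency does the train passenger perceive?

531 Hz

Only the observer moves, away from the source, so f' = f · (v − v_o)/v.
f' = 565 × (345 − 21)/345 = 565 × 324/345 ≈ 531 Hz.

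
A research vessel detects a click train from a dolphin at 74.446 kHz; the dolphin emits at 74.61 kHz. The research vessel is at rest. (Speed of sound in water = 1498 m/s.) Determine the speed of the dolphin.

3.3 m/s

f' < f, so the dolphin is receding.
f' = f · v/(v + v_s) ⇒ v_s = v · |1 − f/f'|.
v_s = 1498 × |1 − 74.61/74.446| = 1498 × 0.002203 ≈ 3.3 m/s.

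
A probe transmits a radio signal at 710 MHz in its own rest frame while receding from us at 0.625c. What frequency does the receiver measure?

341.1 MHz

Relativistic Doppler for frequency: f' = f₀ · √((1 − β)/(1 + β)).
f' = 710 × √(0.3750/1.6250) = 710 × 0.48038 ≈ 341.1 MHz.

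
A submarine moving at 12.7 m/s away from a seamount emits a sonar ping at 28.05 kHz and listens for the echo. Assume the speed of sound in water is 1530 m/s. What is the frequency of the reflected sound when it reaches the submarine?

The seamount receives the sound from a moving source: f₁ = f₀ · v/(v + v_e) = 28.05 × 1530/1542.7 ≈ 27.8 kHz.
On the return leg the submarine is a moving observer: f₂ = f₁ · (v − v_e)/v = 27.8 × 1517.3/1530 ≈ 27.6 kHz.
Equivalently f₂ = f₀ · (v − v_e)/(v + v_e).

27.6 kHz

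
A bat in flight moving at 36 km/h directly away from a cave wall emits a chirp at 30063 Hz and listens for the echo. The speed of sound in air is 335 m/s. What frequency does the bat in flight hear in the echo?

28320 Hz

36 km/h = 10 m/s.
The cave wall receives the sound from a moving source: f₁ = f₀ · v/(v + v_e) = 30063 × 335/345 ≈ 29192 Hz.
On the return leg the bat in flight is a moving observer: f₂ = f₁ · (v − v_e)/v = 29192 × 325/335 ≈ 28320 Hz.
Equivalently f₂ = f₀ · (v − v_e)/(v + v_e).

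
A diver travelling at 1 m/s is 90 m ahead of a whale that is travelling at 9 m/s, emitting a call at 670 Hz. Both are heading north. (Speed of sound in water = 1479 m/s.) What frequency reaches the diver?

The diver is ahead, so the whale is moving toward it while the diver is moving away from the whale.
Both move, so f' = f · (v − v_o)/(v − v_s).
f' = 670 × (1479 − 1)/(1479 − 9) = 670 × 1478/1470 ≈ 674 Hz.

674 Hz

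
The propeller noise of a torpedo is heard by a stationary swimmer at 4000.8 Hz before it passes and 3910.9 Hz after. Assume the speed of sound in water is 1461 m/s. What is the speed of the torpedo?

16.6 m/s

f₁/f₂ = (v + v_s)/(v − v_s), so v_s = v · (f₁ − f₂)/(f₁ + f₂).
v_s = 1461 × (4000.8 − 3910.9)/(4000.8 + 3910.9) = 1461 × 89.9/7911.7 ≈ 16.6 m/s.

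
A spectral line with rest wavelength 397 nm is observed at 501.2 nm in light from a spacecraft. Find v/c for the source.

0.229

λ'/λ₀ = 1.2625 > 1 (redshift), so the source is receding.
λ'/λ₀ = √((1 + β)/(1 − β)) for a receding source ⇒ β = (r² − 1)/(r² + 1) with r = λ'/λ₀.
β = (1.5938 − 1)/(1.5938 + 1) ≈ 0.229.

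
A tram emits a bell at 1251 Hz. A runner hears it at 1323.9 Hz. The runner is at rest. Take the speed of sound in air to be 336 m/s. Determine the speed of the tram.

f' > f, so the tram is approaching.
f' = f · v/(v − v_s) ⇒ v_s = v · |1 − f/f'|.
v_s = 336 × |1 − 1251/1323.9| = 336 × 0.05506 ≈ 18.5 m/s.

18.5 m/s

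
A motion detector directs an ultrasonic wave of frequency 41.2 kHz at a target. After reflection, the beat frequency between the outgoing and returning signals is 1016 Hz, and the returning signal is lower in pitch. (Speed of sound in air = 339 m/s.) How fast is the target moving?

4.2 m/s

Double Doppler shift off a moving reflector: f₂ = f₀ · (v + u)/(v − u) (u > 0 toward emitter).
Returning signal is lower, so f₂ = f₀ − Δf = 41200 − 1016 = 40184 Hz.
Rearranging, u = v · (f₂ − f₀)/(f₂ + f₀) = 339 × -1016/81384 ≈ -4.2 m/s.
So the target is moving at 4.2 m/s away from the emitter.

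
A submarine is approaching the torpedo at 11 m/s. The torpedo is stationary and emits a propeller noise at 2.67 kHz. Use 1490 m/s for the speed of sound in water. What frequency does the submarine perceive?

Moving observer, stationary source: f' = f · (v + v_o)/v.
f' = 2.67 × (1490 + 11)/1490 = 2.67 × 1501/1490 ≈ 2.69 kHz.

2.69 kHz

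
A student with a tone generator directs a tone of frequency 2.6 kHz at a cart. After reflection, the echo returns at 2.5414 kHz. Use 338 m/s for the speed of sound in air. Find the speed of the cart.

Double Doppler shift off a moving reflector: f₂ = f₀ · (v + u)/(v − u) (u > 0 toward emitter).
Rearranging, u = v · (f₂ − f₀)/(f₂ + f₀) = 338 × -0.0586/5.1414 ≈ -3.9 m/s.
So the cart is moving at 3.9 m/s away from the emitter.

3.9 m/s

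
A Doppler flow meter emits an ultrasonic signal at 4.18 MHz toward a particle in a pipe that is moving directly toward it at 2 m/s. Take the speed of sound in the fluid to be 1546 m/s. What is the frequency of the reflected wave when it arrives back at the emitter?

At the particle in a pipe (a moving observer), f₁ = f₀ · (v + u)/v = 4.18 × 1548/1546 ≈ 4.185 MHz.
The reflection then acts as a moving source: f₂ = f₁ · v/(v − u) ≈ 4.191 MHz.
Equivalently f₂ = f₀ · (v + u)/(v − u).

4.191 MHz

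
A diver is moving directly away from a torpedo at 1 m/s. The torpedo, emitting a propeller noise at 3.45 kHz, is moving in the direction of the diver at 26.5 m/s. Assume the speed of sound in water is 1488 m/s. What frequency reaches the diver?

3.51 kHz

With source approaching and observer receding, f' = f · (v − v_o)/(v − v_s).
f' = 3.45 × (1488 − 1)/(1488 − 26.5) = 3.45 × 1487/1461.5 ≈ 3.51 kHz.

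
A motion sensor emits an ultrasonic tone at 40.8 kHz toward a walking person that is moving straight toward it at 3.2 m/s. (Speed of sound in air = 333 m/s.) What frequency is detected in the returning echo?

41.6 kHz

At the walking person (a moving observer), f₁ = f₀ · (v + u)/v = 40.8 × 336.2/333 ≈ 41.2 kHz.
On reflection it acts as a source moving toward the stationary detector: f₂ = f₁ · v/(v − u) = 41.2 × 333/329.8 ≈ 41.6 kHz.
Equivalently f₂ = f₀ · (v + u)/(v − u).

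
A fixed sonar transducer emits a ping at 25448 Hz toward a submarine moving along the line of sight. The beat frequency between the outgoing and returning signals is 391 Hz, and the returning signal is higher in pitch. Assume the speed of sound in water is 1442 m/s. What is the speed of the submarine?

11.0 m/s

Double Doppler shift off a moving reflector: f₂ = f₀ · (v + u)/(v − u) (u > 0 toward emitter).
Returning signal is higher, so f₂ = f₀ + Δf = 25448 + 391 = 25839 Hz.
Rearranging, u = v · (f₂ − f₀)/(f₂ + f₀) = 1442 × 391/51287 ≈ 11.0 m/s.
So the submarine is moving at 11.0 m/s toward the emitter.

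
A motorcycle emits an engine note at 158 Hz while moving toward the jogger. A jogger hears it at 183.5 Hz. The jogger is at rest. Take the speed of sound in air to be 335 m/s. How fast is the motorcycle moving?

47 m/s

f' = f · v/(v − v_s) ⇒ v_s = v · |1 − f/f'|.
v_s = 335 × |1 − 158/183.5| = 335 × 0.139 ≈ 47 m/s.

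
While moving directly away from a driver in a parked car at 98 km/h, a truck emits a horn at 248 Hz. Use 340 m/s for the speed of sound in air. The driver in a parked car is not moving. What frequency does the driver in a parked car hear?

230 Hz

98 km/h = 27.22 m/s.
Moving source, stationary observer: f' = f · v/(v + v_s) since the source is receding.
f' = 248 × 340/(340 + 27.22) = 248 × 340/367.2 ≈ 230 Hz.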